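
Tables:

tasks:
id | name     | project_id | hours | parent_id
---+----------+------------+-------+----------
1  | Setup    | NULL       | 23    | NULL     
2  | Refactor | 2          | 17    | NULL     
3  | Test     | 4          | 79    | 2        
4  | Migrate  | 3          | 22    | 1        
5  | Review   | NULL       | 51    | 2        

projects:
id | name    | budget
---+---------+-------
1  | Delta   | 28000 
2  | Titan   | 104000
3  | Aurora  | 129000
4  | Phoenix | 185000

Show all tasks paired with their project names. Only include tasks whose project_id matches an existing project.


INNER JOIN keeps only tasks rows whose project_id matches an id in projects. Walk through each task:
  - task 1 (Setup): project_id=NULL, no match -> dropped
  - task 2 (Refactor): project_id=2 -> matches Titan
  - task 3 (Test): project_id=4 -> matches Phoenix
  - task 4 (Migrate): project_id=3 -> matches Aurora
  - task 5 (Review): project_id=NULL, no match -> dropped
So 2 of 5 rows are dropped.

SQL:
SELECT a.name, b.name AS project
FROM tasks a
INNER JOIN projects b ON a.project_id = b.id

Result:
name     | project
---------+--------
Refactor | Titan  
Test     | Phoenix
Migrate  | Aurora 


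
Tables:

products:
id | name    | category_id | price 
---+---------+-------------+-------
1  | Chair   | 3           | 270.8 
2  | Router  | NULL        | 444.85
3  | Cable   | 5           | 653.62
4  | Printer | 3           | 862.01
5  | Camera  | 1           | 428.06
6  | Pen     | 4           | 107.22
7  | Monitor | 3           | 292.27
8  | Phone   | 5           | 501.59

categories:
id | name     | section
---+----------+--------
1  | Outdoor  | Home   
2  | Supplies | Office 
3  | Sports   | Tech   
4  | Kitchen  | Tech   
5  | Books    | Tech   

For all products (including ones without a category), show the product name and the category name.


LEFT JOIN keeps every row from products (the left table); where category_id has no match in categories, the category columns become NULL. Walk through each product:
  - product 1 (Chair): category_id=3 -> matches Sports
  - product 2 (Router): category_id=NULL, no match -> kept with NULL
  - product 3 (Cable): category_id=5 -> matches Books
  - product 4 (Printer): category_id=3 -> matches Sports
  - product 5 (Camera): category_id=1 -> matches Outdoor
  - product 6 (Pen): category_id=4 -> matches Kitchen
  - product 7 (Monitor): category_id=3 -> matches Sports
  - product 8 (Phone): category_id=5 -> matches Books
All 8 rows appear; 1 has NULL category.

SQL:
SELECT a.name, b.name AS category
FROM products a
LEFT JOIN categories b ON a.category_id = b.id

Result:
name    | category
--------+---------
Chair   | Sports  
Router  | NULL    
Cable   | Books   
Printer | Sports  
Camera  | Outdoor 
Pen     | Kitchen 
Monitor | Sports  
Phone   | Books   


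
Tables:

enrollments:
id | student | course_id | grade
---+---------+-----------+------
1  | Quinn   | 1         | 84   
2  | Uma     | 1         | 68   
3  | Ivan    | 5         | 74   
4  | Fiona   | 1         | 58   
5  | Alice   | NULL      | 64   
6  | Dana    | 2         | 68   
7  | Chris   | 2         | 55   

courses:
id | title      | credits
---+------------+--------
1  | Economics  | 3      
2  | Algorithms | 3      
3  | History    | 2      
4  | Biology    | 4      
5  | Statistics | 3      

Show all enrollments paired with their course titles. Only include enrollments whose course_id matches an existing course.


INNER JOIN keeps only enrollments rows whose course_id matches an id in courses. Walk through each enrollment:
  - enrollment 1 (Quinn): course_id=1 -> matches Economics
  - enrollment 2 (Uma): course_id=1 -> matches Economics
  - enrollment 3 (Ivan): course_id=5 -> matches Statistics
  - enrollment 4 (Fiona): course_id=1 -> matches Economics
  - enrollment 5 (Alice): course_id=NULL, no match -> dropped
  - enrollment 6 (Dana): course_id=2 -> matches Algorithms
  - enrollment 7 (Chris): course_id=2 -> matches Algorithms
So 1 of 7 rows is dropped.

SQL:
SELECT a.student, b.title AS course
FROM enrollments a
INNER JOIN courses b ON a.course_id = b.id

Result:
student | course    
--------+-----------
Quinn   | Economics 
Uma     | Economics 
Ivan    | Statistics
Fiona   | Economics 
Dana    | Algorithms
Chris   | Algorithms


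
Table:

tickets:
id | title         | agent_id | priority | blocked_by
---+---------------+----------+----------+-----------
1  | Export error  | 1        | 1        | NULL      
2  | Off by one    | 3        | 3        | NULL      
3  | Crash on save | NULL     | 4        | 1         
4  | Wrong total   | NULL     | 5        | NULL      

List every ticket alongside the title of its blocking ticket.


This is a self-join: tickets is joined to a second copy of itself, matching each row's blocked_by to another row's id. Use LEFT JOIN so rows with blocked_by=NULL are kept.
  - ticket 1 (Export error): blocked_by=NULL -> NULL
  - ticket 2 (Off by one): blocked_by=NULL -> NULL
  - ticket 3 (Crash on save): blocked_by=1 -> Export error
  - ticket 4 (Wrong total): blocked_by=NULL -> NULL

SQL:
SELECT a.title AS item, b.title AS blocked_by
FROM tickets a
LEFT JOIN tickets b ON a.blocked_by = b.id

Result:
item          | blocked_by  
--------------+-------------
Export error  | NULL        
Off by one    | NULL        
Crash on save | Export error
Wrong total   | NULL        


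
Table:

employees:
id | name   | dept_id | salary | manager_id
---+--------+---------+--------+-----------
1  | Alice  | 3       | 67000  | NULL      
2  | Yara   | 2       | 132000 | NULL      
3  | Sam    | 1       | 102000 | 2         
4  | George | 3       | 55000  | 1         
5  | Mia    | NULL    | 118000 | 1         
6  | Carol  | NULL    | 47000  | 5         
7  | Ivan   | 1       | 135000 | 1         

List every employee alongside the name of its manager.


This is a self-join: employees is joined to a second copy of itself, matching each row's manager_id to another row's id. Use LEFT JOIN so rows with manager_id=NULL are kept.
  - employee 1 (Alice): manager_id=NULL -> NULL
  - employee 2 (Yara): manager_id=NULL -> NULL
  - employee 3 (Sam): manager_id=2 -> Yara
  - employee 4 (George): manager_id=1 -> Alice
  - employee 5 (Mia): manager_id=1 -> Alice
  - employee 6 (Carol): manager_id=5 -> Mia
  - employee 7 (Ivan): manager_id=1 -> Alice

SQL:
SELECT a.name AS item, b.name AS manager
FROM employees a
LEFT JOIN employees b ON a.manager_id = b.id

Result:
item   | manager
-------+--------
Alice  | NULL   
Yara   | NULL   
Sam    | Yara   
George | Alice  
Mia    | Alice  
Carol  | Mia    
Ivan   | Alice  


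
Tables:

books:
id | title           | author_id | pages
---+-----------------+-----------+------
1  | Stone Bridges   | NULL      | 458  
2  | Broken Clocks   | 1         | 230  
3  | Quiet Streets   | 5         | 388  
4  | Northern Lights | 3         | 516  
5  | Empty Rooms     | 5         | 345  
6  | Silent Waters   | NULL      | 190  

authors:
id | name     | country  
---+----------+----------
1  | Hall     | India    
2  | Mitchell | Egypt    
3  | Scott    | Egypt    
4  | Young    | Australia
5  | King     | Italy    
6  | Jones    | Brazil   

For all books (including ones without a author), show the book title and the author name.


LEFT JOIN keeps every row from books (the left table); where author_id has no match in authors, the author columns become NULL. Walk through each book:
  - book 1 (Stone Bridges): author_id=NULL, no match -> kept with NULL
  - book 2 (Broken Clocks): author_id=1 -> matches Hall
  - book 3 (Quiet Streets): author_id=5 -> matches King
  - book 4 (Northern Lights): author_id=3 -> matches Scott
  - book 5 (Empty Rooms): author_id=5 -> matches King
  - book 6 (Silent Waters): author_id=NULL, no match -> kept with NULL
All 6 rows appear; 2 have NULL author.

SQL:
SELECT a.title, b.name AS author
FROM books a
LEFT JOIN authors b ON a.author_id = b.id

Result:
title           | author
----------------+-------
Stone Bridges   | NULL  
Broken Clocks   | Hall  
Quiet Streets   | King  
Northern Lights | Scott 
Empty Rooms     | King  
Silent Waters   | NULL  


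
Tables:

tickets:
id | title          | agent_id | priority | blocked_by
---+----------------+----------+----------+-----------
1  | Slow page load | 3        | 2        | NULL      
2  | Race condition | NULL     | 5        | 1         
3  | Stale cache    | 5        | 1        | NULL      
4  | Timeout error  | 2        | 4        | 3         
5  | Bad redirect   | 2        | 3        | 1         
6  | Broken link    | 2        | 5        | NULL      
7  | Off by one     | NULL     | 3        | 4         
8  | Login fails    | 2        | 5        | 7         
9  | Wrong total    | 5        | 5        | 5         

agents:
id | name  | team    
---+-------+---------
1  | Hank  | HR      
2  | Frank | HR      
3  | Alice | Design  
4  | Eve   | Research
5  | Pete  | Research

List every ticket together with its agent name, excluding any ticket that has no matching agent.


INNER JOIN keeps only tickets rows whose agent_id matches an id in agents. Walk through each ticket:
  - ticket 1 (Slow page load): agent_id=3 -> matches Alice
  - ticket 2 (Race condition): agent_id=NULL, no match -> dropped
  - ticket 3 (Stale cache): agent_id=5 -> matches Pete
  - ticket 4 (Timeout error): agent_id=2 -> matches Frank
  - ticket 5 (Bad redirect): agent_id=2 -> matches Frank
  - ticket 6 (Broken link): agent_id=2 -> matches Frank
  - ticket 7 (Off by one): agent_id=NULL, no match -> dropped
  - ticket 8 (Login fails): agent_id=2 -> matches Frank
  - ticket 9 (Wrong total): agent_id=5 -> matches Pete
So 2 of 9 rows are dropped.

SQL:
SELECT a.title, b.name AS agent
FROM tickets a
INNER JOIN agents b ON a.agent_id = b.id

Result:
title          | agent
---------------+------
Slow page load | Alice
Stale cache    | Pete 
Timeout error  | Frank
Bad redirect   | Frank
Broken link    | Frank
Login fails    | Frank
Wrong total    | Pete 


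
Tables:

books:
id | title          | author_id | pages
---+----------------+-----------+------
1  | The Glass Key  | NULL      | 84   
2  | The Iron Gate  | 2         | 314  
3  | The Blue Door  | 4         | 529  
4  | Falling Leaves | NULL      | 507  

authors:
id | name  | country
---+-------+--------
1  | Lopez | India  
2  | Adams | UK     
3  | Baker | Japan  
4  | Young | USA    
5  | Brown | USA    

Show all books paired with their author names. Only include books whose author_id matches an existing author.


INNER JOIN keeps only books rows whose author_id matches an id in authors. Walk through each book:
  - book 1 (The Glass Key): author_id=NULL, no match -> dropped
  - book 2 (The Iron Gate): author_id=2 -> matches Adams
  - book 3 (The Blue Door): author_id=4 -> matches Young
  - book 4 (Falling Leaves): author_id=NULL, no match -> dropped
So 2 of 4 rows are dropped.

SQL:
SELECT a.title, b.name AS author
FROM books a
INNER JOIN authors b ON a.author_id = b.id

Result:
title         | author
--------------+-------
The Iron Gate | Adams 
The Blue Door | Young 


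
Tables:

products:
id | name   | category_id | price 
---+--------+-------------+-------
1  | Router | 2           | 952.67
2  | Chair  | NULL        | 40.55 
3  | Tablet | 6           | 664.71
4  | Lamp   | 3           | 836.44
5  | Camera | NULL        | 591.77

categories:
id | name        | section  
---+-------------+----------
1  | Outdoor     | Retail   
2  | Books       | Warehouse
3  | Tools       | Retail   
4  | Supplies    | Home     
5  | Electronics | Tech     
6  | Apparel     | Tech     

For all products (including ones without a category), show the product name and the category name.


LEFT JOIN keeps every row from products (the left table); where category_id has no match in categories, the category columns become NULL. Walk through each product:
  - product 1 (Router): category_id=2 -> matches Books
  - product 2 (Chair): category_id=NULL, no match -> kept with NULL
  - product 3 (Tablet): category_id=6 -> matches Apparel
  - product 4 (Lamp): category_id=3 -> matches Tools
  - product 5 (Camera): category_id=NULL, no match -> kept with NULL
All 5 rows appear; 2 have NULL category.

SQL:
SELECT a.name, b.name AS category
FROM products a
LEFT JOIN categories b ON a.category_id = b.id

Result:
name   | category
-------+---------
Router | Books   
Chair  | NULL    
Tablet | Apparel 
Lamp   | Tools   
Camera | NULL    


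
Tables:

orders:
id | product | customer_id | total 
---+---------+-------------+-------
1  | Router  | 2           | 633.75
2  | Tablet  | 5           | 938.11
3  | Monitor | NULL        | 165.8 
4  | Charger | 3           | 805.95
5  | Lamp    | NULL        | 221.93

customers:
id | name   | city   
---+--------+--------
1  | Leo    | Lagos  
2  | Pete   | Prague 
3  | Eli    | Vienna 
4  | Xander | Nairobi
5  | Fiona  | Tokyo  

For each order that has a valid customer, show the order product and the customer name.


INNER JOIN keeps only orders rows whose customer_id matches an id in customers. Walk through each order:
  - order 1 (Router): customer_id=2 -> matches Pete
  - order 2 (Tablet): customer_id=5 -> matches Fiona
  - order 3 (Monitor): customer_id=NULL, no match -> dropped
  - order 4 (Charger): customer_id=3 -> matches Eli
  - order 5 (Lamp): customer_id=NULL, no match -> dropped
So 2 of 5 rows are dropped.

SQL:
SELECT a.product, b.name AS customer
FROM orders a
INNER JOIN customers b ON a.customer_id = b.id

Result:
product | customer
--------+---------
Router  | Pete    
Tablet  | Fiona   
Charger | Eli     


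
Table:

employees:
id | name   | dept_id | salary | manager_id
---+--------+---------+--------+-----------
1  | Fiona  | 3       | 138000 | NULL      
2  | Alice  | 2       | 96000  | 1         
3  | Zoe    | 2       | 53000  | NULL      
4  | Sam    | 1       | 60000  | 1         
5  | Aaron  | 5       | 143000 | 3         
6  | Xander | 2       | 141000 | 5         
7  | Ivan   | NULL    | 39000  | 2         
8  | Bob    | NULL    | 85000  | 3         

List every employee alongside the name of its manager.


This is a self-join: employees is joined to a second copy of itself, matching each row's manager_id to another row's id. Use LEFT JOIN so rows with manager_id=NULL are kept.
  - employee 1 (Fiona): manager_id=NULL -> NULL
  - employee 2 (Alice): manager_id=1 -> Fiona
  - employee 3 (Zoe): manager_id=NULL -> NULL
  - employee 4 (Sam): manager_id=1 -> Fiona
  - employee 5 (Aaron): manager_id=3 -> Zoe
  - employee 6 (Xander): manager_id=5 -> Aaron
  - employee 7 (Ivan): manager_id=2 -> Alice
  - employee 8 (Bob): manager_id=3 -> Zoe

SQL:
SELECT a.name AS item, b.name AS manager
FROM employees a
LEFT JOIN employees b ON a.manager_id = b.id

Result:
item   | manager
-------+--------
Fiona  | NULL   
Alice  | Fiona  
Zoe    | NULL   
Sam    | Fiona  
Aaron  | Zoe    
Xander | Aaron  
Ivan   | Alice  
Bob    | Zoe    


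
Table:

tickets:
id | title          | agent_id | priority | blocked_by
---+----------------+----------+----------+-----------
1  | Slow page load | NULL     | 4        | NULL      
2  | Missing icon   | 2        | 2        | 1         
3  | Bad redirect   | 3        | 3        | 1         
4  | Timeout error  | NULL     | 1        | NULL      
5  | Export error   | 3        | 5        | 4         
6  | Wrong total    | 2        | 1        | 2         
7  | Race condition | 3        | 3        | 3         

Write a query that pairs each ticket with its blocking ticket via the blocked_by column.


This is a self-join: tickets is joined to a second copy of itself, matching each row's blocked_by to another row's id. Use LEFT JOIN so rows with blocked_by=NULL are kept.
  - ticket 1 (Slow page load): blocked_by=NULL -> NULL
  - ticket 2 (Missing icon): blocked_by=1 -> Slow page load
  - ticket 3 (Bad redirect): blocked_by=1 -> Slow page load
  - ticket 4 (Timeout error): blocked_by=NULL -> NULL
  - ticket 5 (Export error): blocked_by=4 -> Timeout error
  - ticket 6 (Wrong total): blocked_by=2 -> Missing icon
  - ticket 7 (Race condition): blocked_by=3 -> Bad redirect

SQL:
SELECT a.title AS item, b.title AS blocked_by
FROM tickets a
LEFT JOIN tickets b ON a.blocked_by = b.id

Result:
item           | blocked_by    
---------------+---------------
Slow page load | NULL          
Missing icon   | Slow page load
Bad redirect   | Slow page load
Timeout error  | NULL          
Export error   | Timeout error 
Wrong total    | Missing icon  
Race condition | Bad redirect  


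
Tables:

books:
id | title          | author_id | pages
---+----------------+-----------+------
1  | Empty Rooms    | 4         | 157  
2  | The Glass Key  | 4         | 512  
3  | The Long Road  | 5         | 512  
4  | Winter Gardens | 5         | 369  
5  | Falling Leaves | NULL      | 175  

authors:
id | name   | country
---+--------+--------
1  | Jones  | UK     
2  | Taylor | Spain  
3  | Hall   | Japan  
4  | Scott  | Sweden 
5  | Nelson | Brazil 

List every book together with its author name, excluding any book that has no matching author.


INNER JOIN keeps only books rows whose author_id matches an id in authors. Walk through each book:
  - book 1 (Empty Rooms): author_id=4 -> matches Scott
  - book 2 (The Glass Key): author_id=4 -> matches Scott
  - book 3 (The Long Road): author_id=5 -> matches Nelson
  - book 4 (Winter Gardens): author_id=5 -> matches Nelson
  - book 5 (Falling Leaves): author_id=NULL, no match -> dropped
So 1 of 5 rows is dropped.

SQL:
SELECT a.title, b.name AS author
FROM books a
INNER JOIN authors b ON a.author_id = b.id

Result:
title          | author
---------------+-------
Empty Rooms    | Scott 
The Glass Key  | Scott 
The Long Road  | Nelson
Winter Gardens | Nelson


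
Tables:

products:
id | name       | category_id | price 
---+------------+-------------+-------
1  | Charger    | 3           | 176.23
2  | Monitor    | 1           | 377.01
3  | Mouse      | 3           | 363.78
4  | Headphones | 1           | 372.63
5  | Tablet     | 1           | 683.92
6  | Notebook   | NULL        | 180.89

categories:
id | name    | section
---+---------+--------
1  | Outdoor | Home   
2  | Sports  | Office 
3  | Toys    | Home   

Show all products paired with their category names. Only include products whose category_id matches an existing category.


INNER JOIN keeps only products rows whose category_id matches an id in categories. Walk through each product:
  - product 1 (Charger): category_id=3 -> matches Toys
  - product 2 (Monitor): category_id=1 -> matches Outdoor
  - product 3 (Mouse): category_id=3 -> matches Toys
  - product 4 (Headphones): category_id=1 -> matches Outdoor
  - product 5 (Tablet): category_id=1 -> matches Outdoor
  - product 6 (Notebook): category_id=NULL, no match -> dropped
So 1 of 6 rows is dropped.

SQL:
SELECT a.name, b.name AS category
FROM products a
INNER JOIN categories b ON a.category_id = b.id

Result:
name       | category
-----------+---------
Charger    | Toys    
Monitor    | Outdoor 
Mouse      | Toys    
Headphones | Outdoor 
Tablet     | Outdoor 


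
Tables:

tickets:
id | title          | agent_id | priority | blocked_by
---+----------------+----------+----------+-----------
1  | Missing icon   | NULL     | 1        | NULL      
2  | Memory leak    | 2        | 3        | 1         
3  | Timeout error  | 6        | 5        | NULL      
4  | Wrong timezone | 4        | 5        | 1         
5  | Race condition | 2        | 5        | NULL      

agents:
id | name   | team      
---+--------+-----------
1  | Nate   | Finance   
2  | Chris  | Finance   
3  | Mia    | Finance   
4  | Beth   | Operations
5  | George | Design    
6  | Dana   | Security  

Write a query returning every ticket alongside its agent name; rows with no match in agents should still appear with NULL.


LEFT JOIN keeps every row from tickets (the left table); where agent_id has no match in agents, the agent columns become NULL. Walk through each ticket:
  - ticket 1 (Missing icon): agent_id=NULL, no match -> kept with NULL
  - ticket 2 (Memory leak): agent_id=2 -> matches Chris
  - ticket 3 (Timeout error): agent_id=6 -> matches Dana
  - ticket 4 (Wrong timezone): agent_id=4 -> matches Beth
  - ticket 5 (Race condition): agent_id=2 -> matches Chris
All 5 rows appear; 1 has NULL agent.

SQL:
SELECT a.title, b.name AS agent
FROM tickets a
LEFT JOIN agents b ON a.agent_id = b.id

Result:
title          | agent
---------------+------
Missing icon   | NULL 
Memory leak    | Chris
Timeout error  | Dana 
Wrong timezone | Beth 
Race condition | Chris


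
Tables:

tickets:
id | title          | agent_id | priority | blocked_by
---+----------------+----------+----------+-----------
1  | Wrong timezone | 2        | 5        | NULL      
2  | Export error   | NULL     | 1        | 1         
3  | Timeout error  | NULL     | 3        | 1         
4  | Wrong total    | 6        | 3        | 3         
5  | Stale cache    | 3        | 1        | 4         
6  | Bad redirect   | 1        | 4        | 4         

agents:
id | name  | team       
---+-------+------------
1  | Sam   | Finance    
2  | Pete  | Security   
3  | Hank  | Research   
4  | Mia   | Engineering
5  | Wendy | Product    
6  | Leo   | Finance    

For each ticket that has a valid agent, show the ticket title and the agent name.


INNER JOIN keeps only tickets rows whose agent_id matches an id in agents. Walk through each ticket:
  - ticket 1 (Wrong timezone): agent_id=2 -> matches Pete
  - ticket 2 (Export error): agent_id=NULL, no match -> dropped
  - ticket 3 (Timeout error): agent_id=NULL, no match -> dropped
  - ticket 4 (Wrong total): agent_id=6 -> matches Leo
  - ticket 5 (Stale cache): agent_id=3 -> matches Hank
  - ticket 6 (Bad redirect): agent_id=1 -> matches Sam
So 2 of 6 rows are dropped.

SQL:
SELECT a.title, b.name AS agent
FROM tickets a
INNER JOIN agents b ON a.agent_id = b.id

Result:
title          | agent
---------------+------
Wrong timezone | Pete 
Wrong total    | Leo  
Stale cache    | Hank 
Bad redirect   | Sam  


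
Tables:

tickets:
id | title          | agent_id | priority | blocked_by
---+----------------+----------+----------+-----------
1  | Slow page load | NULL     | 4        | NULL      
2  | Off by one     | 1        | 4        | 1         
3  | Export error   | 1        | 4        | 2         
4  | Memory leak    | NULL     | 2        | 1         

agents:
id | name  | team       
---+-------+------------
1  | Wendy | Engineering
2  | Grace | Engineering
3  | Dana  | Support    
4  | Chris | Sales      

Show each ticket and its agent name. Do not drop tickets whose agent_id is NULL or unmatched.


LEFT JOIN keeps every row from tickets (the left table); where agent_id has no match in agents, the agent columns become NULL. Walk through each ticket:
  - ticket 1 (Slow page load): agent_id=NULL, no match -> kept with NULL
  - ticket 2 (Off by one): agent_id=1 -> matches Wendy
  - ticket 3 (Export error): agent_id=1 -> matches Wendy
  - ticket 4 (Memory leak): agent_id=NULL, no match -> kept with NULL
All 4 rows appear; 2 have NULL agent.

SQL:
SELECT a.title, b.name AS agent
FROM tickets a
LEFT JOIN agents b ON a.agent_id = b.id

Result:
title          | agent
---------------+------
Slow page load | NULL 
Off by one     | Wendy
Export error   | Wendy
Memory leak    | NULL 


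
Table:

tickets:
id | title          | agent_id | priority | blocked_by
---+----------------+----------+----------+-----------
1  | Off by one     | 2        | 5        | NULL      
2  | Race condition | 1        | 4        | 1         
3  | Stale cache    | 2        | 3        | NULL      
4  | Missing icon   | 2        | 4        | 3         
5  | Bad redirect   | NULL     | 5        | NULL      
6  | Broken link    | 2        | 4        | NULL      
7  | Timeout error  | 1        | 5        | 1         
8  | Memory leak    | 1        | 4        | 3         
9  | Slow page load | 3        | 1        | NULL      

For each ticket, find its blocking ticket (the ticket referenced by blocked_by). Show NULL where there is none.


This is a self-join: tickets is joined to a second copy of itself, matching each row's blocked_by to another row's id. Use LEFT JOIN so rows with blocked_by=NULL are kept.
  - ticket 1 (Off by one): blocked_by=NULL -> NULL
  - ticket 2 (Race condition): blocked_by=1 -> Off by one
  - ticket 3 (Stale cache): blocked_by=NULL -> NULL
  - ticket 4 (Missing icon): blocked_by=3 -> Stale cache
  - ticket 5 (Bad redirect): blocked_by=NULL -> NULL
  - ticket 6 (Broken link): blocked_by=NULL -> NULL
  - ticket 7 (Timeout error): blocked_by=1 -> Off by one
  - ticket 8 (Memory leak): blocked_by=3 -> Stale cache
  - ticket 9 (Slow page load): blocked_by=NULL -> NULL

SQL:
SELECT a.title AS item, b.title AS blocked_by
FROM tickets a
LEFT JOIN tickets b ON a.blocked_by = b.id

Result:
item           | blocked_by 
---------------+------------
Off by one     | NULL       
Race condition | Off by one 
Stale cache    | NULL       
Missing icon   | Stale cache
Bad redirect   | NULL       
Broken link    | NULL       
Timeout error  | Off by one 
Memory leak    | Stale cache
Slow page load | NULL       


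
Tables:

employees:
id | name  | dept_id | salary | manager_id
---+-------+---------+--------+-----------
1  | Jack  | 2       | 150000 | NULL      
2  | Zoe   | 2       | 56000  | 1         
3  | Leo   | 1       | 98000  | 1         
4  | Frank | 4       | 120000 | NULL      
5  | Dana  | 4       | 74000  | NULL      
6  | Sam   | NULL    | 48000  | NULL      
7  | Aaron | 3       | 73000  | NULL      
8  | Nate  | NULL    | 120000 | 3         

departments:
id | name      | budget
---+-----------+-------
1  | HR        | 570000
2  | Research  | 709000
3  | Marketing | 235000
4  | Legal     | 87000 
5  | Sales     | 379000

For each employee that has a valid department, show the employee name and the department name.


INNER JOIN keeps only employees rows whose dept_id matches an id in departments. Walk through each employee:
  - employee 1 (Jack): dept_id=2 -> matches Research
  - employee 2 (Zoe): dept_id=2 -> matches Research
  - employee 3 (Leo): dept_id=1 -> matches HR
  - employee 4 (Frank): dept_id=4 -> matches Legal
  - employee 5 (Dana): dept_id=4 -> matches Legal
  - employee 6 (Sam): dept_id=NULL, no match -> dropped
  - employee 7 (Aaron): dept_id=3 -> matches Marketing
  - employee 8 (Nate): dept_id=NULL, no match -> dropped
So 2 of 8 rows are dropped.

SQL:
SELECT a.name, b.name AS department
FROM employees a
INNER JOIN departments b ON a.dept_id = b.id

Result:
name  | department
------+-----------
Jack  | Research  
Zoe   | Research  
Leo   | HR        
Frank | Legal     
Dana  | Legal     
Aaron | Marketing 


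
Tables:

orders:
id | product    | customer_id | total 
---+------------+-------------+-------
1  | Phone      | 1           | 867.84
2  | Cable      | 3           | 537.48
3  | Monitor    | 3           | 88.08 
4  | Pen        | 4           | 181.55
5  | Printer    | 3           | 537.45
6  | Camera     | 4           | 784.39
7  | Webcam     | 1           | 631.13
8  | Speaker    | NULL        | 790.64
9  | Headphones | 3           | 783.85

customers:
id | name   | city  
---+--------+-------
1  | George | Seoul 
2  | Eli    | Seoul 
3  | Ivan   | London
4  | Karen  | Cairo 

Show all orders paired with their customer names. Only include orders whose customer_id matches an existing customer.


INNER JOIN keeps only orders rows whose customer_id matches an id in customers. Walk through each order:
  - order 1 (Phone): customer_id=1 -> matches George
  - order 2 (Cable): customer_id=3 -> matches Ivan
  - order 3 (Monitor): customer_id=3 -> matches Ivan
  - order 4 (Pen): customer_id=4 -> matches Karen
  - order 5 (Printer): customer_id=3 -> matches Ivan
  - order 6 (Camera): customer_id=4 -> matches Karen
  - order 7 (Webcam): customer_id=1 -> matches George
  - order 8 (Speaker): customer_id=NULL, no match -> dropped
  - order 9 (Headphones): customer_id=3 -> matches Ivan
So 1 of 9 rows is dropped.

SQL:
SELECT a.product, b.name AS customer
FROM orders a
INNER JOIN customers b ON a.customer_id = b.id

Result:
product    | customer
-----------+---------
Phone      | George  
Cable      | Ivan    
Monitor    | Ivan    
Pen        | Karen   
Printer    | Ivan    
Camera     | Karen   
Webcam     | George  
Headphones | Ivan    


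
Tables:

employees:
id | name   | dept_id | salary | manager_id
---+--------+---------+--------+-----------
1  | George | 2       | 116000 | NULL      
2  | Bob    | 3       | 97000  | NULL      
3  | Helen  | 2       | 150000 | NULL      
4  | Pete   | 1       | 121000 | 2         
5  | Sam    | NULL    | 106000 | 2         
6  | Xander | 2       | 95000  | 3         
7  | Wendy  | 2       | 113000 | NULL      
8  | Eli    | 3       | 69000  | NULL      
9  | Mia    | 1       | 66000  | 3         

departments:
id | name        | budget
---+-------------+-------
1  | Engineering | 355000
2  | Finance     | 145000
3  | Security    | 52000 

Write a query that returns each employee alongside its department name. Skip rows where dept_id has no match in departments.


INNER JOIN keeps only employees rows whose dept_id matches an id in departments. Walk through each employee:
  - employee 1 (George): dept_id=2 -> matches Finance
  - employee 2 (Bob): dept_id=3 -> matches Security
  - employee 3 (Helen): dept_id=2 -> matches Finance
  - employee 4 (Pete): dept_id=1 -> matches Engineering
  - employee 5 (Sam): dept_id=NULL, no match -> dropped
  - employee 6 (Xander): dept_id=2 -> matches Finance
  - employee 7 (Wendy): dept_id=2 -> matches Finance
  - employee 8 (Eli): dept_id=3 -> matches Security
  - employee 9 (Mia): dept_id=1 -> matches Engineering
So 1 of 9 rows is dropped.

SQL:
SELECT a.name, b.name AS department
FROM employees a
INNER JOIN departments b ON a.dept_id = b.id

Result:
name   | department 
-------+------------
George | Finance    
Bob    | Security   
Helen  | Finance    
Pete   | Engineering
Xander | Finance    
Wendy  | Finance    
Eli    | Security   
Mia    | Engineering


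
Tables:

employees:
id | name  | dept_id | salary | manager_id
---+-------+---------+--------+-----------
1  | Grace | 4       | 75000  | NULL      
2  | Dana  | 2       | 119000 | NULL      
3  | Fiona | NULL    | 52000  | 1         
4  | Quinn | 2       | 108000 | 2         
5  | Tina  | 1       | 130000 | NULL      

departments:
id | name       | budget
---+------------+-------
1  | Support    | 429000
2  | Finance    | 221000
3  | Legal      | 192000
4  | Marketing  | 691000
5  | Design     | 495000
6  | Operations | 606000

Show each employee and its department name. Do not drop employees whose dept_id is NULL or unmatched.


LEFT JOIN keeps every row from employees (the left table); where dept_id has no match in departments, the department columns become NULL. Walk through each employee:
  - employee 1 (Grace): dept_id=4 -> matches Marketing
  - employee 2 (Dana): dept_id=2 -> matches Finance
  - employee 3 (Fiona): dept_id=NULL, no match -> kept with NULL
  - employee 4 (Quinn): dept_id=2 -> matches Finance
  - employee 5 (Tina): dept_id=1 -> matches Support
All 5 rows appear; 1 has NULL department.

SQL:
SELECT a.name, b.name AS department
FROM employees a
LEFT JOIN departments b ON a.dept_id = b.id

Result:
name  | department
------+-----------
Grace | Marketing 
Dana  | Finance   
Fiona | NULL      
Quinn | Finance   
Tina  | Support   


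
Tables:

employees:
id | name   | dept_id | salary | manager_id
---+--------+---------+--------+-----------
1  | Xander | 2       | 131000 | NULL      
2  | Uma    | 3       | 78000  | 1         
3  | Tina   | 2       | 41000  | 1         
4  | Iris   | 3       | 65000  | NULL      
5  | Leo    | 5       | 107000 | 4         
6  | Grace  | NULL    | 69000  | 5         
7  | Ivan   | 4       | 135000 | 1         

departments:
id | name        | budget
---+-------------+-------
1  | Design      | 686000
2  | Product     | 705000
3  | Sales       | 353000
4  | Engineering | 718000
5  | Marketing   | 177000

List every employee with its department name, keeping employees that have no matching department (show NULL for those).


LEFT JOIN keeps every row from employees (the left table); where dept_id has no match in departments, the department columns become NULL. Walk through each employee:
  - employee 1 (Xander): dept_id=2 -> matches Product
  - employee 2 (Uma): dept_id=3 -> matches Sales
  - employee 3 (Tina): dept_id=2 -> matches Product
  - employee 4 (Iris): dept_id=3 -> matches Sales
  - employee 5 (Leo): dept_id=5 -> matches Marketing
  - employee 6 (Grace): dept_id=NULL, no match -> kept with NULL
  - employee 7 (Ivan): dept_id=4 -> matches Engineering
All 7 rows appear; 1 has NULL department.

SQL:
SELECT a.name, b.name AS department
FROM employees a
LEFT JOIN departments b ON a.dept_id = b.id

Result:
name   | department 
-------+------------
Xander | Product    
Uma    | Sales      
Tina   | Product    
Iris   | Sales      
Leo    | Marketing  
Grace  | NULL       
Ivan   | Engineering


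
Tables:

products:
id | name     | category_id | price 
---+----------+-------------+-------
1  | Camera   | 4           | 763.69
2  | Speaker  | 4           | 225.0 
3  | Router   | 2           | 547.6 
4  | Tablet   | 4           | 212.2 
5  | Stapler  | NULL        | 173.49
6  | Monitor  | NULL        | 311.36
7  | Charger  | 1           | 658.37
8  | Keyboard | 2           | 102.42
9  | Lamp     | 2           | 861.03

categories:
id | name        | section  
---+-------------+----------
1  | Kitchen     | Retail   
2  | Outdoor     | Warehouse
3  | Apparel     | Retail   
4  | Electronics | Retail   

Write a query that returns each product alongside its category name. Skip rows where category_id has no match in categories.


INNER JOIN keeps only products rows whose category_id matches an id in categories. Walk through each product:
  - product 1 (Camera): category_id=4 -> matches Electronics
  - product 2 (Speaker): category_id=4 -> matches Electronics
  - product 3 (Router): category_id=2 -> matches Outdoor
  - product 4 (Tablet): category_id=4 -> matches Electronics
  - product 5 (Stapler): category_id=NULL, no match -> dropped
  - product 6 (Monitor): category_id=NULL, no match -> dropped
  - product 7 (Charger): category_id=1 -> matches Kitchen
  - product 8 (Keyboard): category_id=2 -> matches Outdoor
  - product 9 (Lamp): category_id=2 -> matches Outdoor
So 2 of 9 rows are dropped.

SQL:
SELECT a.name, b.name AS category
FROM products a
INNER JOIN categories b ON a.category_id = b.id

Result:
name     | category   
---------+------------
Camera   | Electronics
Speaker  | Electronics
Router   | Outdoor    
Tablet   | Electronics
Charger  | Kitchen    
Keyboard | Outdoor    
Lamp     | Outdoor    


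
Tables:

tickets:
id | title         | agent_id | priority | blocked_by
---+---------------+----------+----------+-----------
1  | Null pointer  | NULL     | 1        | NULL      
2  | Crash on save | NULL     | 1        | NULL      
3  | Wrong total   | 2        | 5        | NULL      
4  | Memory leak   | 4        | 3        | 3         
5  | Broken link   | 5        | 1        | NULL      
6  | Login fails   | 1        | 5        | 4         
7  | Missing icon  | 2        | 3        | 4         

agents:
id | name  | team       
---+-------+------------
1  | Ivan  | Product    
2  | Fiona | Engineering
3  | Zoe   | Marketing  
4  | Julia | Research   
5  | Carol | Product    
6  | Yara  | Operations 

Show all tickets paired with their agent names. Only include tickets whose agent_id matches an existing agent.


INNER JOIN keeps only tickets rows whose agent_id matches an id in agents. Walk through each ticket:
  - ticket 1 (Null pointer): agent_id=NULL, no match -> dropped
  - ticket 2 (Crash on save): agent_id=NULL, no match -> dropped
  - ticket 3 (Wrong total): agent_id=2 -> matches Fiona
  - ticket 4 (Memory leak): agent_id=4 -> matches Julia
  - ticket 5 (Broken link): agent_id=5 -> matches Carol
  - ticket 6 (Login fails): agent_id=1 -> matches Ivan
  - ticket 7 (Missing icon): agent_id=2 -> matches Fiona
So 2 of 7 rows are dropped.

SQL:
SELECT a.title, b.name AS agent
FROM tickets a
INNER JOIN agents b ON a.agent_id = b.id

Result:
title        | agent
-------------+------
Wrong total  | Fiona
Memory leak  | Julia
Broken link  | Carol
Login fails  | Ivan 
Missing icon | Fiona


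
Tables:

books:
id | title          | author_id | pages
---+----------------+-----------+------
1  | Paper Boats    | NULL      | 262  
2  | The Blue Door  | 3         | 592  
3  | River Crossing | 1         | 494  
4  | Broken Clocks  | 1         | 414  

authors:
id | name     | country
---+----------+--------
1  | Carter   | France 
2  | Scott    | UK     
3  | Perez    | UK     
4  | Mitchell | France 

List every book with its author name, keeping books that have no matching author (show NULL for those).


LEFT JOIN keeps every row from books (the left table); where author_id has no match in authors, the author columns become NULL. Walk through each book:
  - book 1 (Paper Boats): author_id=NULL, no match -> kept with NULL
  - book 2 (The Blue Door): author_id=3 -> matches Perez
  - book 3 (River Crossing): author_id=1 -> matches Carter
  - book 4 (Broken Clocks): author_id=1 -> matches Carter
All 4 rows appear; 1 has NULL author.

SQL:
SELECT a.title, b.name AS author
FROM books a
LEFT JOIN authors b ON a.author_id = b.id

Result:
title          | author
---------------+-------
Paper Boats    | NULL  
The Blue Door  | Perez 
River Crossing | Carter
Broken Clocks  | Carter


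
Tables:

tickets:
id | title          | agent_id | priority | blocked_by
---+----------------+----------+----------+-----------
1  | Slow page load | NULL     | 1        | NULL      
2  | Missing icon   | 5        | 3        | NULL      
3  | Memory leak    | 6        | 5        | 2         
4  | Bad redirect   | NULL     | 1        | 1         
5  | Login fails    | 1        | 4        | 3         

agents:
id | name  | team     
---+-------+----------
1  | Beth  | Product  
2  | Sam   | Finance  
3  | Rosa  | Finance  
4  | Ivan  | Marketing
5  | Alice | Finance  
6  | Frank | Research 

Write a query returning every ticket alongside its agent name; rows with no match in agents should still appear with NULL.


LEFT JOIN keeps every row from tickets (the left table); where agent_id has no match in agents, the agent columns become NULL. Walk through each ticket:
  - ticket 1 (Slow page load): agent_id=NULL, no match -> kept with NULL
  - ticket 2 (Missing icon): agent_id=5 -> matches Alice
  - ticket 3 (Memory leak): agent_id=6 -> matches Frank
  - ticket 4 (Bad redirect): agent_id=NULL, no match -> kept with NULL
  - ticket 5 (Login fails): agent_id=1 -> matches Beth
All 5 rows appear; 2 have NULL agent.

SQL:
SELECT a.title, b.name AS agent
FROM tickets a
LEFT JOIN agents b ON a.agent_id = b.id

Result:
title          | agent
---------------+------
Slow page load | NULL 
Missing icon   | Alice
Memory leak    | Frank
Bad redirect   | NULL 
Login fails    | Beth 


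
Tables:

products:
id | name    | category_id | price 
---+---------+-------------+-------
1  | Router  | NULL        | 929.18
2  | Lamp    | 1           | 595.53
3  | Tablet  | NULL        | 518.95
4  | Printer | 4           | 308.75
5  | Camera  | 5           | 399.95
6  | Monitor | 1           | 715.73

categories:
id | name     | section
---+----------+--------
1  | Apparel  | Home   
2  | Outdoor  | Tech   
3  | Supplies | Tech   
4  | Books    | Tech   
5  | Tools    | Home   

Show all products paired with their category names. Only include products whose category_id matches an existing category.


INNER JOIN keeps only products rows whose category_id matches an id in categories. Walk through each product:
  - product 1 (Router): category_id=NULL, no match -> dropped
  - product 2 (Lamp): category_id=1 -> matches Apparel
  - product 3 (Tablet): category_id=NULL, no match -> dropped
  - product 4 (Printer): category_id=4 -> matches Books
  - product 5 (Camera): category_id=5 -> matches Tools
  - product 6 (Monitor): category_id=1 -> matches Apparel
So 2 of 6 rows are dropped.

SQL:
SELECT a.name, b.name AS category
FROM products a
INNER JOIN categories b ON a.category_id = b.id

Result:
name    | category
--------+---------
Lamp    | Apparel 
Printer | Books   
Camera  | Tools   
Monitor | Apparel 


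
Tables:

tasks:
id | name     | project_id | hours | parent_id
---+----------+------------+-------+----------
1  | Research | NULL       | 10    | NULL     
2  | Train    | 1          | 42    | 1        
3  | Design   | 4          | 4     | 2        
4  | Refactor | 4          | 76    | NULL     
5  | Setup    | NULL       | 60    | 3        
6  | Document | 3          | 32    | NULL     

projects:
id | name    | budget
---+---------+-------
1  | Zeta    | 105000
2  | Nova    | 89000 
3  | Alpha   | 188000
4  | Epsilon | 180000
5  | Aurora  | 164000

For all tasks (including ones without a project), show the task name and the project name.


LEFT JOIN keeps every row from tasks (the left table); where project_id has no match in projects, the project columns become NULL. Walk through each task:
  - task 1 (Research): project_id=NULL, no match -> kept with NULL
  - task 2 (Train): project_id=1 -> matches Zeta
  - task 3 (Design): project_id=4 -> matches Epsilon
  - task 4 (Refactor): project_id=4 -> matches Epsilon
  - task 5 (Setup): project_id=NULL, no match -> kept with NULL
  - task 6 (Document): project_id=3 -> matches Alpha
All 6 rows appear; 2 have NULL project.

SQL:
SELECT a.name, b.name AS project
FROM tasks a
LEFT JOIN projects b ON a.project_id = b.id

Result:
name     | project
---------+--------
Research | NULL   
Train    | Zeta   
Design   | Epsilon
Refactor | Epsilon
Setup    | NULL   
Document | Alpha  
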